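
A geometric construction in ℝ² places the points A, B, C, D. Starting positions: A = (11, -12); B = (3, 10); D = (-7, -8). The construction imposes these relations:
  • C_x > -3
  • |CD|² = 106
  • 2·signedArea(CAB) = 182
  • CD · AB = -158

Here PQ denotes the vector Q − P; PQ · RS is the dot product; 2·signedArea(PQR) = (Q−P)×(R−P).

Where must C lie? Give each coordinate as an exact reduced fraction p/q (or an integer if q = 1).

C = (-2, 1)

1. C_x = -2  [CD · AB = -158 ∩ 2·signedArea(CAB) = 182]
2. C_y = 1  [CD · AB = -158 ∩ 2·signedArea(CAB) = 182]
   → C = (-2, 1)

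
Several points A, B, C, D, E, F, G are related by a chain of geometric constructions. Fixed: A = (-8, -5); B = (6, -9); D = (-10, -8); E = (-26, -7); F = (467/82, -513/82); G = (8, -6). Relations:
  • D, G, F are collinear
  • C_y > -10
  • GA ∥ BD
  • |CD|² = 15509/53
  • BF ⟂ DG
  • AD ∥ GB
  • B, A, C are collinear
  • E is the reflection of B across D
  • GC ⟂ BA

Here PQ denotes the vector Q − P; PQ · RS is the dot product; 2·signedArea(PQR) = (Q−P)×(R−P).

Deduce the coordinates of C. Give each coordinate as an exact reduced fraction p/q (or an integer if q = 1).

1. C_x = 374/53  [B, A, C are collinear ∩ GC ⟂ BA]
2. C_y = -493/53  [B, A, C are collinear ∩ GC ⟂ BA]
   → C = (374/53, -493/53)

C = (374/53, -493/53)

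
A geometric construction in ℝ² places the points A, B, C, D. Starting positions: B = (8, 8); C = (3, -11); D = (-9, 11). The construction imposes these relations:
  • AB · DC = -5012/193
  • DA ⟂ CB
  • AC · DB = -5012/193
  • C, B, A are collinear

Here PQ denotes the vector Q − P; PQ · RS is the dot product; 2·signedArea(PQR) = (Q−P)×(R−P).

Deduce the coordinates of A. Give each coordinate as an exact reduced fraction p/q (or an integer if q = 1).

1. A_x = 1474/193  [C, B, A are collinear ∩ DA ⟂ CB]
2. A_y = 1278/193  [C, B, A are collinear ∩ DA ⟂ CB]
   → A = (1474/193, 1278/193)

A = (1474/193, 1278/193)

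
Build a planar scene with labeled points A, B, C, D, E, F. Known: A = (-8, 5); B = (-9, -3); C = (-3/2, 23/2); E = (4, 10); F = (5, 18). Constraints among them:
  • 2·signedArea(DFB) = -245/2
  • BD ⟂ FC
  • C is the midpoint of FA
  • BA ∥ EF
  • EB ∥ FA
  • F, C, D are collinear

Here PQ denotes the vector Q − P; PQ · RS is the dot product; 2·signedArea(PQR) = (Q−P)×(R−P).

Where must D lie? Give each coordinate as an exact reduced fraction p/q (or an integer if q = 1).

D = (-25/2, 1/2)

1. D_x = -25/2  [F, C, D are collinear ∩ BD ⟂ FC]
2. D_y = 1/2  [F, C, D are collinear ∩ BD ⟂ FC]
   → D = (-25/2, 1/2)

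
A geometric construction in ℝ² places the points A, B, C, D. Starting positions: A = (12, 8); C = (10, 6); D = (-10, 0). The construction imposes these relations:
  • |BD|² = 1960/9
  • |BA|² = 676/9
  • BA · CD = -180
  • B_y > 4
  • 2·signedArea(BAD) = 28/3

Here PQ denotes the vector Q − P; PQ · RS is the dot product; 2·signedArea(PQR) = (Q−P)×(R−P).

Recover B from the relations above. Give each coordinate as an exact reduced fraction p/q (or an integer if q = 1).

B = (4, 14/3)

1. B_x = 4  [2·signedArea(BAD) = 28/3 ∩ BA · CD = -180]
2. B_y = 14/3  [2·signedArea(BAD) = 28/3 ∩ BA · CD = -180]
   → B = (4, 14/3)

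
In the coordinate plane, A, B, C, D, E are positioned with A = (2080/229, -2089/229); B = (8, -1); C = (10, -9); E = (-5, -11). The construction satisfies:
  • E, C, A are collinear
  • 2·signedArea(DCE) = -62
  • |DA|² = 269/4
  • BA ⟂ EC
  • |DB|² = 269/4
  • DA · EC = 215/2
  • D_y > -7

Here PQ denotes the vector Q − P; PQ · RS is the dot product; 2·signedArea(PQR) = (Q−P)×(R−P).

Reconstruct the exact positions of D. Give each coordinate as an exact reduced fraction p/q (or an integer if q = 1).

D = (3/2, -6)

1. D_x = 3/2  [2·signedArea(DCE) = -62 ∩ DA · EC = 215/2]
2. D_y = -6  [2·signedArea(DCE) = -62 ∩ DA · EC = 215/2]
   → D = (3/2, -6)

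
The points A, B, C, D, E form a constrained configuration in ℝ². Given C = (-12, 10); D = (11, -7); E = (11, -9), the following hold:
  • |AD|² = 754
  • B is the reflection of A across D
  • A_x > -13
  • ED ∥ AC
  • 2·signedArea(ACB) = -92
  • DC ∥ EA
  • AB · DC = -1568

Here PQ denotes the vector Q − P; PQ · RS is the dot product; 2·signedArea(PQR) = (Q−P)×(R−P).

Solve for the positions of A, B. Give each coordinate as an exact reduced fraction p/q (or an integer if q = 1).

A = (-12, 8)
B = (34, -22)

1. A_x = -12  [ED ∥ AC ∩ DC ∥ EA]
2. A_y = 8  [ED ∥ AC ∩ DC ∥ EA]
   → A = (-12, 8)
3. B_x = 34  [B is the reflection of A across D]
4. B_y = -22  [B is the reflection of A across D]
   → B = (34, -22)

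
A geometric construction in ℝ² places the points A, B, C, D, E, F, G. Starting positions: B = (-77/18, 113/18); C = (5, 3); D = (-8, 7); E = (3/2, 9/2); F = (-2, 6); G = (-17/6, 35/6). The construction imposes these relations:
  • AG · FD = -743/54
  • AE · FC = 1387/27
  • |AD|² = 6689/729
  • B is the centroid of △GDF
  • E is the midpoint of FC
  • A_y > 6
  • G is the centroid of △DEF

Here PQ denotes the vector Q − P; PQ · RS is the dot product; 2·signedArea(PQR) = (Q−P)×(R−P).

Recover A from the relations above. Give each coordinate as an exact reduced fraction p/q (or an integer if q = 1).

1. A_x = -136/27  [AG · FD = -743/54 ∩ AE · FC = 1387/27]
2. A_y = 172/27  [AG · FD = -743/54 ∩ AE · FC = 1387/27]
   → A = (-136/27, 172/27)

A = (-136/27, 172/27)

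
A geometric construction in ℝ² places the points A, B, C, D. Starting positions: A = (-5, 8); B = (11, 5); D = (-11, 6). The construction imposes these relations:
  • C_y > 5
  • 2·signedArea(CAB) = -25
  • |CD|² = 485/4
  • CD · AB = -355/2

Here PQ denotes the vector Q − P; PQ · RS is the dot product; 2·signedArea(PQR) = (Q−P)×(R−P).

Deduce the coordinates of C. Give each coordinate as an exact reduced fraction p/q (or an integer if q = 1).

1. C_x = 0  [2·signedArea(CAB) = -25 ∩ CD · AB = -355/2]
2. C_y = 11/2  [2·signedArea(CAB) = -25 ∩ CD · AB = -355/2]
   → C = (0, 11/2)

C = (0, 11/2)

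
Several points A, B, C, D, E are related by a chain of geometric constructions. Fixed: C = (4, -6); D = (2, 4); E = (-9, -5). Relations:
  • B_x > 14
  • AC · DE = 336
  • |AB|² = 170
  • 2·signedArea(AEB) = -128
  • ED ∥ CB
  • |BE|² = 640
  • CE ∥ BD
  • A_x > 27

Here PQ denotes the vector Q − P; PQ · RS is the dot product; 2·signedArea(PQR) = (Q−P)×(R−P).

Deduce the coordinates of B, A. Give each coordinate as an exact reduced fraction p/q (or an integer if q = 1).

A = (28, 2)
B = (15, 3)

1. B_x = 15  [CE ∥ BD ∩ ED ∥ CB]
2. B_y = 3  [CE ∥ BD ∩ ED ∥ CB]
   → B = (15, 3)
3. A_x = 28  [2·signedArea(AEB) = -128 ∩ AC · DE = 336]
4. A_y = 2  [2·signedArea(AEB) = -128 ∩ AC · DE = 336]
   → A = (28, 2)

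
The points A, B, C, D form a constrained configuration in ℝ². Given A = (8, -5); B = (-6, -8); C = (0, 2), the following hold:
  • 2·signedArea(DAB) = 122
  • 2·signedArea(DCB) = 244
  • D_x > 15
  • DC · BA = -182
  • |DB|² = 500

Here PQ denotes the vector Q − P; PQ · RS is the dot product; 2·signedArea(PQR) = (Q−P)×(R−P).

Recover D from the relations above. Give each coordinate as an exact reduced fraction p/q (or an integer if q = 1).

D = (16, -12)

1. D_x = 16  [2·signedArea(DAB) = 122 ∩ DC · BA = -182]
2. D_y = -12  [2·signedArea(DAB) = 122 ∩ DC · BA = -182]
   → D = (16, -12)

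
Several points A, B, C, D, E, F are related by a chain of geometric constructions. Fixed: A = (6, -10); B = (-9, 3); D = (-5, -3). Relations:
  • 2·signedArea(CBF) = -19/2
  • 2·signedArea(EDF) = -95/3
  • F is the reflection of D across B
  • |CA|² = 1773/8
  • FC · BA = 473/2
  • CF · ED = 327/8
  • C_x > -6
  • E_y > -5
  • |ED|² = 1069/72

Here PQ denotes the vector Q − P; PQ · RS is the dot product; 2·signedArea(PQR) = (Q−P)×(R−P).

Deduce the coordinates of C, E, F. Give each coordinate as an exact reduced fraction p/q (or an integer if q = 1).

C = (-21/4, -1/4)
E = (-17/12, -53/12)
F = (-13, 9)

1. F_x = -13  [F is the reflection of D across B]
2. F_y = 9  [F is the reflection of D across B]
   → F = (-13, 9)
3. C_x = -21/4  [2·signedArea(CBF) = -19/2 ∩ FC · BA = 473/2]
4. C_y = -1/4  [2·signedArea(CBF) = -19/2 ∩ FC · BA = 473/2]
   → C = (-21/4, -1/4)
5. E_x = -17/12  [2·signedArea(EDF) = -95/3 ∩ CF · ED = 327/8]
6. E_y = -53/12  [2·signedArea(EDF) = -95/3 ∩ CF · ED = 327/8]
   → E = (-17/12, -53/12)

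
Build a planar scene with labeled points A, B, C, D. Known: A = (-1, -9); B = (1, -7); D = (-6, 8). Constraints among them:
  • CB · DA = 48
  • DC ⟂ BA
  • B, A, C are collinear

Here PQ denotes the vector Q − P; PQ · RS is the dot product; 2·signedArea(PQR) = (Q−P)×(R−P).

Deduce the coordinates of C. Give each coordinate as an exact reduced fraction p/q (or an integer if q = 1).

1. C_x = 5  [B, A, C are collinear ∩ DC ⟂ BA]
2. C_y = -3  [B, A, C are collinear ∩ DC ⟂ BA]
   → C = (5, -3)

C = (5, -3)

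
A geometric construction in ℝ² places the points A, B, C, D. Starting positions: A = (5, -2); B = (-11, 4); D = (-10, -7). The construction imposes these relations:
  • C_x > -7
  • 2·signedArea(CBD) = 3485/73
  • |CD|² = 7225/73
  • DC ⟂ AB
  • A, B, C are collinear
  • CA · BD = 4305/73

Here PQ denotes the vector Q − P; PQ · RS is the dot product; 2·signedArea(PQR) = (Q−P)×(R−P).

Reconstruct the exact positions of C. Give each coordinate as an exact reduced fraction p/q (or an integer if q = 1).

C = (-475/73, 169/73)

1. C_x = -475/73  [A, B, C are collinear ∩ DC ⟂ AB]
2. C_y = 169/73  [A, B, C are collinear ∩ DC ⟂ AB]
   → C = (-475/73, 169/73)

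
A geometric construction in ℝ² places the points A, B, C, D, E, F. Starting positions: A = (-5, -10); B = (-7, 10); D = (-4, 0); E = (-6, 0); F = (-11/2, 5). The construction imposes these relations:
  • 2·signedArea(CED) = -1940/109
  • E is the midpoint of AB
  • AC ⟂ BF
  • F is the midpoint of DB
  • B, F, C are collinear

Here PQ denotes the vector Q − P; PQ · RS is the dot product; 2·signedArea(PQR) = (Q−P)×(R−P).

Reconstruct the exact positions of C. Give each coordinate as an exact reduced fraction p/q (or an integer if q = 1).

1. C_x = -145/109  [B, F, C are collinear ∩ AC ⟂ BF]
2. C_y = -970/109  [B, F, C are collinear ∩ AC ⟂ BF]
   → C = (-145/109, -970/109)

C = (-145/109, -970/109)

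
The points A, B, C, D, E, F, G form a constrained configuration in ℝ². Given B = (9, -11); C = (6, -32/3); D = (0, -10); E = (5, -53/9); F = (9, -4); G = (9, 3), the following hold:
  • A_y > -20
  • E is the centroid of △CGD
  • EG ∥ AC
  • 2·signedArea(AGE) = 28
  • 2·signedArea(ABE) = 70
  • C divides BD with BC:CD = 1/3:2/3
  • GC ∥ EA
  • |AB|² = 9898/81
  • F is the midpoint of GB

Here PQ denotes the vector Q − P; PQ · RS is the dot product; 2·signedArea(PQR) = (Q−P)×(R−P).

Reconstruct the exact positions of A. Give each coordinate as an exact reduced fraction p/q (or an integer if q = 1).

A = (2, -176/9)

1. A_x = 2  [EG ∥ AC ∩ GC ∥ EA]
2. A_y = -176/9  [EG ∥ AC ∩ GC ∥ EA]
   → A = (2, -176/9)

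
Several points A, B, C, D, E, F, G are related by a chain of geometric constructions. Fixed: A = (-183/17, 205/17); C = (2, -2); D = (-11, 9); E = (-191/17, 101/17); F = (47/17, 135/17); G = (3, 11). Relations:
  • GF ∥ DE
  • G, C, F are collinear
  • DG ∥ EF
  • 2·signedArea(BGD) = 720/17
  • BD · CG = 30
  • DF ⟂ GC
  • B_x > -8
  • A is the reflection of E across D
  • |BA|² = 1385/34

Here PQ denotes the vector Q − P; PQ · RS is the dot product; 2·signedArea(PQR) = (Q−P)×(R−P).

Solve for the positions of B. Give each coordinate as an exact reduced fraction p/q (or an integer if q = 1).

B = (-263/34, 219/34)

1. B_x = -263/34  [BD · CG = 30 ∩ 2·signedArea(BGD) = 720/17]
2. B_y = 219/34  [BD · CG = 30 ∩ 2·signedArea(BGD) = 720/17]
   → B = (-263/34, 219/34)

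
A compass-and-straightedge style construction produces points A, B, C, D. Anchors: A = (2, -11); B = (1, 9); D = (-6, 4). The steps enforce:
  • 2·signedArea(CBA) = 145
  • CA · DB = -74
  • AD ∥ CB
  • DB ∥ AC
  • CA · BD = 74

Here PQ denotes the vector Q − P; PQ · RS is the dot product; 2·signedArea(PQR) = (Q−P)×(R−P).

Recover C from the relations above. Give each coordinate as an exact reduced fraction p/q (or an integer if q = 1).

1. C_x = 9  [AD ∥ CB ∩ DB ∥ AC]
2. C_y = -6  [AD ∥ CB ∩ DB ∥ AC]
   → C = (9, -6)

C = (9, -6)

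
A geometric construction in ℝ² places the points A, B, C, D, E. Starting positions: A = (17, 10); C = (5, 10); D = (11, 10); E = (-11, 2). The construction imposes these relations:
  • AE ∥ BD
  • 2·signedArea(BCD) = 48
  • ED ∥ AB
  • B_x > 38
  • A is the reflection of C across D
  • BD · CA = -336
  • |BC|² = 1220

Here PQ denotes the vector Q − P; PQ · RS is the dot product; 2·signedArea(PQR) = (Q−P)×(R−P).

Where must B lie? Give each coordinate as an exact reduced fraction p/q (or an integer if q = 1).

B = (39, 18)

1. B_x = 39  [AE ∥ BD ∩ ED ∥ AB]
2. B_y = 18  [AE ∥ BD ∩ ED ∥ AB]
   → B = (39, 18)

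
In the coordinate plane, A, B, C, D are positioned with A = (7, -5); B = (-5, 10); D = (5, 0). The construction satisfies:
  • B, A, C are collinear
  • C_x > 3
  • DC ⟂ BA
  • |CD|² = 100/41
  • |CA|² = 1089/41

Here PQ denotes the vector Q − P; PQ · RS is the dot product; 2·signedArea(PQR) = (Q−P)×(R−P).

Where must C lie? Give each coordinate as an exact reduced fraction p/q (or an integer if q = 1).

C = (155/41, -40/41)

1. C_x = 155/41  [B, A, C are collinear ∩ DC ⟂ BA]
2. C_y = -40/41  [B, A, C are collinear ∩ DC ⟂ BA]
   → C = (155/41, -40/41)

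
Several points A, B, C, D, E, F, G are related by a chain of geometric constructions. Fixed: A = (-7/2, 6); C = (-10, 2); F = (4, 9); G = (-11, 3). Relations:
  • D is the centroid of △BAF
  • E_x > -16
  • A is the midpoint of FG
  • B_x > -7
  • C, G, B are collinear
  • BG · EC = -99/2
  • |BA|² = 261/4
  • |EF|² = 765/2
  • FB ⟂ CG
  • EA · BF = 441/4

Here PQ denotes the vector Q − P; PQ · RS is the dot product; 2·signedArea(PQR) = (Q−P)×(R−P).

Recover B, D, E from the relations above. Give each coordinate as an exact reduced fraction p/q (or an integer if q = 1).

B = (-13/2, -3/2)
D = (-2, 9/2)
E = (-31/2, 15/2)

1. B_x = -13/2  [C, G, B are collinear ∩ FB ⟂ CG]
2. B_y = -3/2  [C, G, B are collinear ∩ FB ⟂ CG]
   → B = (-13/2, -3/2)
3. D_x = -2  [D is the centroid of △BAF]
4. D_y = 9/2  [D is the centroid of △BAF]
   → D = (-2, 9/2)
5. E_x = -31/2  [EA · BF = 441/4 ∩ BG · EC = -99/2]
6. E_y = 15/2  [EA · BF = 441/4 ∩ BG · EC = -99/2]
   → E = (-31/2, 15/2)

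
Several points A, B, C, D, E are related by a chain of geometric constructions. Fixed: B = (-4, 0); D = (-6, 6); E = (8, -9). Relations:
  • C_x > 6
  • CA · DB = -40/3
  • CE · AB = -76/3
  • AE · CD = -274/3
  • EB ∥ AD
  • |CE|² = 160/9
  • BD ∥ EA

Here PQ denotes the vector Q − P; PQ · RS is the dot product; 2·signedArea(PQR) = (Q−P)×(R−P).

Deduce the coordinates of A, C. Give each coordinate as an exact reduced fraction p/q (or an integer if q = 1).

A = (6, -3)
C = (20/3, -5)

1. A_x = 6  [EB ∥ AD ∩ BD ∥ EA]
2. A_y = -3  [EB ∥ AD ∩ BD ∥ EA]
   → A = (6, -3)
3. C_x = 20/3  [CA · DB = -40/3 ∩ CE · AB = -76/3]
4. C_y = -5  [CA · DB = -40/3 ∩ CE · AB = -76/3]
   → C = (20/3, -5)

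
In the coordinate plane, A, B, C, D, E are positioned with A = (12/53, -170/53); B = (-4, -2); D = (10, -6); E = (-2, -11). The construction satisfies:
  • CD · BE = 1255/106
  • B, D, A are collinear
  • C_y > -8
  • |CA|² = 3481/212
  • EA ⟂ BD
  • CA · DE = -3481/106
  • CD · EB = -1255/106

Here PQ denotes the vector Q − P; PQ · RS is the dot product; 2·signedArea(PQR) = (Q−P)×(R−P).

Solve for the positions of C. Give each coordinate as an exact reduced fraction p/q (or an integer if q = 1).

1. C_x = -47/53  [CD · BE = 1255/106 ∩ CA · DE = -3481/106]
2. C_y = -753/106  [CD · BE = 1255/106 ∩ CA · DE = -3481/106]
   → C = (-47/53, -753/106)

C = (-47/53, -753/106)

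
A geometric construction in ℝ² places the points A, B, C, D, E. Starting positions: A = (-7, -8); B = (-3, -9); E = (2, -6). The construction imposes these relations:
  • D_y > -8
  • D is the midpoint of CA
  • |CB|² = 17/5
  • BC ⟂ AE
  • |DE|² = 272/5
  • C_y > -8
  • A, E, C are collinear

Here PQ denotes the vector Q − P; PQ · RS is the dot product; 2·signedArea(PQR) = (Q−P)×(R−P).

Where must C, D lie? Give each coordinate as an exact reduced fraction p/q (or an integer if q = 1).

1. C_x = -17/5  [A, E, C are collinear ∩ BC ⟂ AE]
2. C_y = -36/5  [A, E, C are collinear ∩ BC ⟂ AE]
   → C = (-17/5, -36/5)
3. D_x = -26/5  [D is the midpoint of CA]
4. D_y = -38/5  [D is the midpoint of CA]
   → D = (-26/5, -38/5)

C = (-17/5, -36/5)
D = (-26/5, -38/5)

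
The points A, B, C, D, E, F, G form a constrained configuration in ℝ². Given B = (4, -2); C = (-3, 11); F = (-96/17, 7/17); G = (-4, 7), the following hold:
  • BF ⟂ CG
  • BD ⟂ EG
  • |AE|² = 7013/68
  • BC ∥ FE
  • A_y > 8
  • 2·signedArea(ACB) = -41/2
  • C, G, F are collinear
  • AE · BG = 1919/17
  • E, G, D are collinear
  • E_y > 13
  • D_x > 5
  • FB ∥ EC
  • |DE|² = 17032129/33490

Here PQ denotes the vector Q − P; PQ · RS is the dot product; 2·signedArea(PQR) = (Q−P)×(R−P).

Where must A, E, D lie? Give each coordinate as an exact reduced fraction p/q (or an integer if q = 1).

A = (-7/2, 9)
D = (183119/33490, -683/33490)
E = (-215/17, 228/17)

1. E_x = -215/17  [FB ∥ EC ∩ BC ∥ FE]
2. E_y = 228/17  [FB ∥ EC ∩ BC ∥ FE]
   → E = (-215/17, 228/17)
3. D_x = 183119/33490  [E, G, D are collinear ∩ BD ⟂ EG]
4. D_y = -683/33490  [E, G, D are collinear ∩ BD ⟂ EG]
   → D = (183119/33490, -683/33490)
5. A_x = -7/2  [AE · BG = 1919/17 ∩ 2·signedArea(ACB) = -41/2]
6. A_y = 9  [AE · BG = 1919/17 ∩ 2·signedArea(ACB) = -41/2]
   → A = (-7/2, 9)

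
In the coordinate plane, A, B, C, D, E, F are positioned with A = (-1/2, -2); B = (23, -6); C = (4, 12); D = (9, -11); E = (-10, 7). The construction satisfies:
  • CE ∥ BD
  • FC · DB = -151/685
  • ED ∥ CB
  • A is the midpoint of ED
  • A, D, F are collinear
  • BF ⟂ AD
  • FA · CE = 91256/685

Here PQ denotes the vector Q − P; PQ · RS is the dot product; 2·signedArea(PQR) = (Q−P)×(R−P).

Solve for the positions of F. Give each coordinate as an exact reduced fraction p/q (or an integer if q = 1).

F = (9509/685, -10703/685)

1. F_x = 9509/685  [A, D, F are collinear ∩ BF ⟂ AD]
2. F_y = -10703/685  [A, D, F are collinear ∩ BF ⟂ AD]
   → F = (9509/685, -10703/685)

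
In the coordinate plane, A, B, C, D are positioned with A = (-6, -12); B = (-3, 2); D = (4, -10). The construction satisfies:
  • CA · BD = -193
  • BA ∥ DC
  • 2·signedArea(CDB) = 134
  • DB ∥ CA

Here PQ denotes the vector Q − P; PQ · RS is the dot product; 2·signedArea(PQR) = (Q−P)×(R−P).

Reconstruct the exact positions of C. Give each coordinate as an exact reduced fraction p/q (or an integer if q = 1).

C = (1, -24)

1. C_x = 1  [DB ∥ CA ∩ BA ∥ DC]
2. C_y = -24  [DB ∥ CA ∩ BA ∥ DC]
   → C = (1, -24)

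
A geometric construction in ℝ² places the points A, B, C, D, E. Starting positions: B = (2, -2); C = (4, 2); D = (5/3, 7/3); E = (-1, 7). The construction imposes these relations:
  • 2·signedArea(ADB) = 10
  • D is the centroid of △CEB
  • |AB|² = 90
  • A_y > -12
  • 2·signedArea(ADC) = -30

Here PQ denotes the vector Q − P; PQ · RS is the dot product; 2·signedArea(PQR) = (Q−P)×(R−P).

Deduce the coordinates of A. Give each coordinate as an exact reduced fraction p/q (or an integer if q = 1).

A = (5, -11)

1. A_x = 5  [2·signedArea(ADB) = 10 ∩ 2·signedArea(ADC) = -30]
2. A_y = -11  [2·signedArea(ADB) = 10 ∩ 2·signedArea(ADC) = -30]
   → A = (5, -11)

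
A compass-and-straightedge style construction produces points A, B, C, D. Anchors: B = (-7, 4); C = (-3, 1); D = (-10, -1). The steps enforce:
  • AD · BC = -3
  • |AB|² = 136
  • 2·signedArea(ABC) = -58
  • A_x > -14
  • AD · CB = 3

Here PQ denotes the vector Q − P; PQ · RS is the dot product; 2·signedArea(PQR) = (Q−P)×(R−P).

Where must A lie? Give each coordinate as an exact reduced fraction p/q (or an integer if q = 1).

1. A_x = -13  [AD · CB = 3 ∩ 2·signedArea(ABC) = -58]
2. A_y = -6  [AD · CB = 3 ∩ 2·signedArea(ABC) = -58]
   → A = (-13, -6)

A = (-13, -6)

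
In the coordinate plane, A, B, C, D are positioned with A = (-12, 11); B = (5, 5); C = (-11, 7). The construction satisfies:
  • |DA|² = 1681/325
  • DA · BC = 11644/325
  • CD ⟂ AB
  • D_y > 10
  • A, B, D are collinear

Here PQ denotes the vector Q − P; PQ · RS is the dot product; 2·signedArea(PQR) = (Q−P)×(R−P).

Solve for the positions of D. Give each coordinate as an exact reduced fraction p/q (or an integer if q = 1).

1. D_x = -3203/325  [A, B, D are collinear ∩ CD ⟂ AB]
2. D_y = 3329/325  [A, B, D are collinear ∩ CD ⟂ AB]
   → D = (-3203/325, 3329/325)

D = (-3203/325, 3329/325)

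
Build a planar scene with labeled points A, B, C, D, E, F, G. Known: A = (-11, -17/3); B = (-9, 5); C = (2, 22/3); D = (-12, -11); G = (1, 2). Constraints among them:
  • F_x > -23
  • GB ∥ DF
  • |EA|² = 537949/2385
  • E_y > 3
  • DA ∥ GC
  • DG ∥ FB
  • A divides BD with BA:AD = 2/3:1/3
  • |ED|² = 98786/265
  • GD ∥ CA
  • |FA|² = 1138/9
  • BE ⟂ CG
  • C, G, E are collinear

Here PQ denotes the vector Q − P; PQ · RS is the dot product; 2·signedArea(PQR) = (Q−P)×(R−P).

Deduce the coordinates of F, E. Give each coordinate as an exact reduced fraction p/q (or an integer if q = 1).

1. F_x = -22  [DG ∥ FB ∩ GB ∥ DF]
2. F_y = -8  [DG ∥ FB ∩ GB ∥ DF]
   → F = (-22, -8)
3. E_x = 319/265  [C, G, E are collinear ∩ BE ⟂ CG]
4. E_y = 818/265  [C, G, E are collinear ∩ BE ⟂ CG]
   → E = (319/265, 818/265)

E = (319/265, 818/265)
F = (-22, -8)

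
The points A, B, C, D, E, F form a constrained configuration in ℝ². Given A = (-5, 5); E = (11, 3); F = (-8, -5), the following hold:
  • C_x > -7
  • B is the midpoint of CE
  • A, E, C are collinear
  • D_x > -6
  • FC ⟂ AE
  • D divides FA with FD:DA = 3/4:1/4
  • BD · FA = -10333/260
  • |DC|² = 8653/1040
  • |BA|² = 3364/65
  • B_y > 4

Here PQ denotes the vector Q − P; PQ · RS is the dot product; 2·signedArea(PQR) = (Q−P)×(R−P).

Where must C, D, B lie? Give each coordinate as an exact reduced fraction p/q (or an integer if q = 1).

1. C_x = -437/65  [A, E, C are collinear ∩ FC ⟂ AE]
2. C_y = 339/65  [A, E, C are collinear ∩ FC ⟂ AE]
   → C = (-437/65, 339/65)
3. D_x = -23/4  [D divides FA with FD:DA = 3/4:1/4]
4. D_y = 5/2  [D divides FA with FD:DA = 3/4:1/4]
   → D = (-23/4, 5/2)
5. B_x = 139/65  [B is the midpoint of CE]
6. B_y = 267/65  [B is the midpoint of CE]
   → B = (139/65, 267/65)

B = (139/65, 267/65)
C = (-437/65, 339/65)
D = (-23/4, 5/2)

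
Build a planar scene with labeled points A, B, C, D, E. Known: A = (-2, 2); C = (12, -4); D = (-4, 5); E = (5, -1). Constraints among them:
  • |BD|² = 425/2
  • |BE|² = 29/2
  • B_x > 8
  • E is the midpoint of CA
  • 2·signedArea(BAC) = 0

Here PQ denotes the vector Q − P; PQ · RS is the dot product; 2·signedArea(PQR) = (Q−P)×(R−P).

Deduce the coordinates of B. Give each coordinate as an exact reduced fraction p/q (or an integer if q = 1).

B = (17/2, -5/2)

1. B_x = 17/2  [line 6·x + 14·y + -16 = 0 ∩ |BE|² = 29/2]
2. B_y = -5/2  [line 6·x + 14·y + -16 = 0 ∩ |BE|² = 29/2]
   → B = (17/2, -5/2)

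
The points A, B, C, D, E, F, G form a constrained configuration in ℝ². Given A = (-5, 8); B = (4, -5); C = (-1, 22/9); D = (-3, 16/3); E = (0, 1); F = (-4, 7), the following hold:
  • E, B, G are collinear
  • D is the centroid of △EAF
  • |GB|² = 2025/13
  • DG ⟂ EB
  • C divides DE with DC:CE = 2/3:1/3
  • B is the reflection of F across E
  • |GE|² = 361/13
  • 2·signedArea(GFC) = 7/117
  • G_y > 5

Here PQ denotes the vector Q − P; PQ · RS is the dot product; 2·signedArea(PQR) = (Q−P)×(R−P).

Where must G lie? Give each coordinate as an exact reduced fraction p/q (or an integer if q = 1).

1. G_x = -38/13  [E, B, G are collinear ∩ DG ⟂ EB]
2. G_y = 70/13  [E, B, G are collinear ∩ DG ⟂ EB]
   → G = (-38/13, 70/13)

G = (-38/13, 70/13)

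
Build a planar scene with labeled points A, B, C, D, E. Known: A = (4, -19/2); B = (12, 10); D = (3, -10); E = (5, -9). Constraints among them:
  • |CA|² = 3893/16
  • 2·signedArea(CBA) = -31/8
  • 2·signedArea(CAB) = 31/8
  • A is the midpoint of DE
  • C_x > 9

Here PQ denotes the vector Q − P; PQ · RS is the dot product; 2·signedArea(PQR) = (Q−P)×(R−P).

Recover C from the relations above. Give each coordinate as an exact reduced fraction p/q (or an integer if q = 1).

C = (39/4, 5)

1. C_x = 39/4  [line 39/2·x + -8·y + -1201/8 = 0 ∩ |CA|² = 3893/16]
2. C_y = 5  [line 39/2·x + -8·y + -1201/8 = 0 ∩ |CA|² = 3893/16]
   → C = (39/4, 5)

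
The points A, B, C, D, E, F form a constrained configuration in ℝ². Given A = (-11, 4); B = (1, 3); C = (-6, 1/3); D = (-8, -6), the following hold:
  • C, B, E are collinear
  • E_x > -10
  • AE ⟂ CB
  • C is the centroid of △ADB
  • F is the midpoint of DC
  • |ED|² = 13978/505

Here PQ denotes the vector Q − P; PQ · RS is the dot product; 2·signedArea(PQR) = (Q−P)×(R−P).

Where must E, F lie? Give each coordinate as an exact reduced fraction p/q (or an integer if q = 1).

E = (-4619/505, -437/505)
F = (-7, -17/6)

1. E_x = -4619/505  [C, B, E are collinear ∩ AE ⟂ CB]
2. E_y = -437/505  [C, B, E are collinear ∩ AE ⟂ CB]
   → E = (-4619/505, -437/505)
3. F_x = -7  [F is the midpoint of DC]
4. F_y = -17/6  [F is the midpoint of DC]
   → F = (-7, -17/6)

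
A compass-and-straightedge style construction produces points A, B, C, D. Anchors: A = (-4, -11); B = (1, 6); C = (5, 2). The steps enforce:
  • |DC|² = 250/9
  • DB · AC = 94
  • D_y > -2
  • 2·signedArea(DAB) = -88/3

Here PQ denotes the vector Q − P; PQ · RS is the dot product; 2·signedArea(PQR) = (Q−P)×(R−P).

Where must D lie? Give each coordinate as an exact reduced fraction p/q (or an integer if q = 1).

D = (2/3, -1)

1. D_x = 2/3  [2·signedArea(DAB) = -88/3 ∩ DB · AC = 94]
2. D_y = -1  [2·signedArea(DAB) = -88/3 ∩ DB · AC = 94]
   → D = (2/3, -1)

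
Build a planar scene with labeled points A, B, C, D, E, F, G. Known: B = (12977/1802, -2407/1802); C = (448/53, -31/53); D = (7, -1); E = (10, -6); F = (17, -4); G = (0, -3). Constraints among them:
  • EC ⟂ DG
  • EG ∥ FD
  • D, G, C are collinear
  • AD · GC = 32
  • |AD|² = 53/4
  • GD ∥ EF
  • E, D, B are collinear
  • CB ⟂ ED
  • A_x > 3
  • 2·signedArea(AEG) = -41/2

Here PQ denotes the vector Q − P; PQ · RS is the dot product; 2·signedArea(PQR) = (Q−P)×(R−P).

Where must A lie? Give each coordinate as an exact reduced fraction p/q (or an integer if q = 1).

1. A_x = 7/2  [2·signedArea(AEG) = -41/2 ∩ AD · GC = 32]
2. A_y = -2  [2·signedArea(AEG) = -41/2 ∩ AD · GC = 32]
   → A = (7/2, -2)

A = (7/2, -2)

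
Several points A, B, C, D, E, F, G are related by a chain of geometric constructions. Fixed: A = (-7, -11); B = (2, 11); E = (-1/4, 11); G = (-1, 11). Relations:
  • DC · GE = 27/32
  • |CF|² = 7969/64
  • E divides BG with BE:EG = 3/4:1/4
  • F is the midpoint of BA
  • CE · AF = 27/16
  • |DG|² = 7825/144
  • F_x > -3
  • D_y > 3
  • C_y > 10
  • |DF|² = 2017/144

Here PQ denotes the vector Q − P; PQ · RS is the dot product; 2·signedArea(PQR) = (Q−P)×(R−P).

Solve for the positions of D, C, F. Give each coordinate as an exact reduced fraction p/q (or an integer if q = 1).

1. F_x = -5/2  [F is the midpoint of BA]
2. F_y = 0  [F is the midpoint of BA]
   → F = (-5/2, 0)
3. C_x = -5/8  [line -9/2·x + -11·y + 1891/16 = 0 ∩ |CF|² = 7969/64]
4. C_y = 11  [line -9/2·x + -11·y + 1891/16 = 0 ∩ |CF|² = 7969/64]
   → C = (-5/8, 11)
5. D_x = -7/4  [DC · GE = 27/32]
6. D_y = 11/3  [|DF|² = 2017/144]
   → D = (-7/4, 11/3)

C = (-5/8, 11)
D = (-7/4, 11/3)
F = (-5/2, 0)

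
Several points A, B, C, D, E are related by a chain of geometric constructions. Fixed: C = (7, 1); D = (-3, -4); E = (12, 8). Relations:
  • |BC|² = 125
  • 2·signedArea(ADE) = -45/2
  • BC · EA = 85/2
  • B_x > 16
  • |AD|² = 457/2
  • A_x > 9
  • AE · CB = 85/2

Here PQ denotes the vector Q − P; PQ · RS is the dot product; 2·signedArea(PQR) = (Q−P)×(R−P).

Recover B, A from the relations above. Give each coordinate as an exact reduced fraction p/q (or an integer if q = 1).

1. A_x = 19/2  [line -12·x + 15·y + 93/2 = 0 ∩ |AD|² = 457/2]
2. A_y = 9/2  [line -12·x + 15·y + 93/2 = 0 ∩ |AD|² = 457/2]
   → A = (19/2, 9/2)
3. B_x = 17  [line 5/2·x + 7/2·y + -127/2 = 0 ∩ |BC|² = 125]
4. B_y = 6  [line 5/2·x + 7/2·y + -127/2 = 0 ∩ |BC|² = 125]
   → B = (17, 6)

A = (19/2, 9/2)
B = (17, 6)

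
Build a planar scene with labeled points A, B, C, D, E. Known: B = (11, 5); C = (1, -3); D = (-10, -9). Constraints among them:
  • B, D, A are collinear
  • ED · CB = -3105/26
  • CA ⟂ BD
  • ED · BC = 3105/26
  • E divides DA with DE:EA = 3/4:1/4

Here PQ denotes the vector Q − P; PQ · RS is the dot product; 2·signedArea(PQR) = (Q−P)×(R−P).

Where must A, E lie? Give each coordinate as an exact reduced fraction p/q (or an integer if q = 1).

1. A_x = 5/13  [B, D, A are collinear ∩ CA ⟂ BD]
2. A_y = -27/13  [B, D, A are collinear ∩ CA ⟂ BD]
   → A = (5/13, -27/13)
3. E_x = -115/52  [E divides DA with DE:EA = 3/4:1/4]
4. E_y = -99/26  [E divides DA with DE:EA = 3/4:1/4]
   → E = (-115/52, -99/26)

A = (5/13, -27/13)
E = (-115/52, -99/26)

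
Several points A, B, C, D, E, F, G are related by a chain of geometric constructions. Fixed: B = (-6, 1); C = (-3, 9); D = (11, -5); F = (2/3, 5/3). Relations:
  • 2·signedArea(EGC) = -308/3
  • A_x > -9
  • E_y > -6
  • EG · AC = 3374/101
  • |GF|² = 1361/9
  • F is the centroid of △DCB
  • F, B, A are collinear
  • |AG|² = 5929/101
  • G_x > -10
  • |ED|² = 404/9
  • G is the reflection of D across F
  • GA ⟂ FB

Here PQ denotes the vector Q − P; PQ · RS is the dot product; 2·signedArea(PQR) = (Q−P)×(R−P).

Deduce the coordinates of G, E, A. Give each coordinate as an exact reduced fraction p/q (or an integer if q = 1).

1. G_x = -29/3  [G is the reflection of D across F]
2. G_y = 25/3  [G is the reflection of D across F]
   → G = (-29/3, 25/3)
3. A_x = -2698/303  [F, B, A are collinear ∩ GA ⟂ FB]
4. A_y = 215/303  [F, B, A are collinear ∩ GA ⟂ FB]
   → A = (-2698/303, 215/303)
5. E_x = 13/3  [EG · AC = 3374/101 ∩ 2·signedArea(EGC) = -308/3]
6. E_y = -17/3  [EG · AC = 3374/101 ∩ 2·signedArea(EGC) = -308/3]
   → E = (13/3, -17/3)

A = (-2698/303, 215/303)
E = (13/3, -17/3)
G = (-29/3, 25/3)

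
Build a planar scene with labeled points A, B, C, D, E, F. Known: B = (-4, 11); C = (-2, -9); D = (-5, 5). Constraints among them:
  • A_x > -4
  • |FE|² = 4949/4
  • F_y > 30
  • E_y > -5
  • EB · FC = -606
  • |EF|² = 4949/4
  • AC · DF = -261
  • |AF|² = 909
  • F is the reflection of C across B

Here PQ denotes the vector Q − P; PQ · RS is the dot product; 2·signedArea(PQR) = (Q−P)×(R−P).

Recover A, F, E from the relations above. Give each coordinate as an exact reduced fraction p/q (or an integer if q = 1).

1. F_x = -6  [F is the reflection of C across B]
2. F_y = 31  [F is the reflection of C across B]
   → F = (-6, 31)
3. E_x = -5/2  [line -4·x + 40·y + 150 = 0 ∩ |EF|² = 4949/4]
4. E_y = -4  [line -4·x + 40·y + 150 = 0 ∩ |EF|² = 4949/4]
   → E = (-5/2, -4)
5. A_x = -3  [line 1·x + -26·y + 29 = 0 ∩ |AF|² = 909]
6. A_y = 1  [line 1·x + -26·y + 29 = 0 ∩ |AF|² = 909]
   → A = (-3, 1)

A = (-3, 1)
E = (-5/2, -4)
F = (-6, 31)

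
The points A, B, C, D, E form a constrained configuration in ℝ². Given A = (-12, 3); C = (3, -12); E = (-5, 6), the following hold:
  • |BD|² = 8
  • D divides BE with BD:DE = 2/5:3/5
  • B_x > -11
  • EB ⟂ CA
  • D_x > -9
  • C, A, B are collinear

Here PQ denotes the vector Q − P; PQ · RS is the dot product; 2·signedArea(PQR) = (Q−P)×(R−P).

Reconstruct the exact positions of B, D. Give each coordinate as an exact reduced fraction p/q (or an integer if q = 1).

B = (-10, 1)
D = (-8, 3)

1. B_x = -10  [C, A, B are collinear ∩ EB ⟂ CA]
2. B_y = 1  [C, A, B are collinear ∩ EB ⟂ CA]
   → B = (-10, 1)
3. D_x = -8  [D divides BE with BD:DE = 2/5:3/5]
4. D_y = 3  [D divides BE with BD:DE = 2/5:3/5]
   → D = (-8, 3)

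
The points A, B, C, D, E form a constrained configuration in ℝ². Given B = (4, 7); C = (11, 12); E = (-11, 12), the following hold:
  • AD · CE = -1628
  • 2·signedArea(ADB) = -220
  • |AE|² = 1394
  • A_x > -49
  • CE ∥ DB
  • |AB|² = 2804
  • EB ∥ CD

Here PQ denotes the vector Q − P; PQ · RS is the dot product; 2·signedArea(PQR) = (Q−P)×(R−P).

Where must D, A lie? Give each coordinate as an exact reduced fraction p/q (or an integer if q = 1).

A = (-48, 17)
D = (26, 7)

1. D_x = 26  [CE ∥ DB ∩ EB ∥ CD]
2. D_y = 7  [CE ∥ DB ∩ EB ∥ CD]
   → D = (26, 7)
3. A_x = -48  [2·signedArea(ADB) = -220 ∩ AD · CE = -1628]
4. A_y = 17  [2·signedArea(ADB) = -220 ∩ AD · CE = -1628]
   → A = (-48, 17)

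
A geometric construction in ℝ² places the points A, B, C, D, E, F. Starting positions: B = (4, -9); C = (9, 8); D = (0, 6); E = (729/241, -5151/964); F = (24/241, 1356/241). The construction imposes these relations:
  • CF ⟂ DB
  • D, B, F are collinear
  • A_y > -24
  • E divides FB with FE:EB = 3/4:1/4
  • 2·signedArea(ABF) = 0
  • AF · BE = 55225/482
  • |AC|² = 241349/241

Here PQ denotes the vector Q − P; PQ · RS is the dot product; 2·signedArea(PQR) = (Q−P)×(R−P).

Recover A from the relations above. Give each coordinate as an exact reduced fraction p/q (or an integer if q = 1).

1. A_x = 1904/241  [2·signedArea(ABF) = 0 ∩ AF · BE = 55225/482]
2. A_y = -5694/241  [2·signedArea(ABF) = 0 ∩ AF · BE = 55225/482]
   → A = (1904/241, -5694/241)

A = (1904/241, -5694/241)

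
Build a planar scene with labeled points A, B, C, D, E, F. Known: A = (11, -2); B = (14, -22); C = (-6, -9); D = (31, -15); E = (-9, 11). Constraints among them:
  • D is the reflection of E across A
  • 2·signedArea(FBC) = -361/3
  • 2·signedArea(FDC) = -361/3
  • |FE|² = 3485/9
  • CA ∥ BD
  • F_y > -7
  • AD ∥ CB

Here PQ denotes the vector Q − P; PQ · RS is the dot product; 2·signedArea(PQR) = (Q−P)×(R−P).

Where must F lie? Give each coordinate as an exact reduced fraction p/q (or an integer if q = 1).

1. F_x = -1/3  [2·signedArea(FBC) = -361/3 ∩ 2·signedArea(FDC) = -361/3]
2. F_y = -20/3  [2·signedArea(FBC) = -361/3 ∩ 2·signedArea(FDC) = -361/3]
   → F = (-1/3, -20/3)

F = (-1/3, -20/3)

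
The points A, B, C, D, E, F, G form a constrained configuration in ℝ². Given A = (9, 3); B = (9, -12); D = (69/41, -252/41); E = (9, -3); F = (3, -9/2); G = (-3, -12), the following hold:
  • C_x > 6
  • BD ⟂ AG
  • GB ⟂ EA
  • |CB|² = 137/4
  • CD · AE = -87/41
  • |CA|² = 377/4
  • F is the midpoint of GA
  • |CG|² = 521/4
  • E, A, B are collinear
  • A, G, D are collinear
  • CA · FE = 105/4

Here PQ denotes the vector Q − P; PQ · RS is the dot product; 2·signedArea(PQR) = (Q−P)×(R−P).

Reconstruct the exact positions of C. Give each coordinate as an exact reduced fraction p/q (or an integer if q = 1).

1. C_x = 7  [CD · AE = -87/41 ∩ CA · FE = 105/4]
2. C_y = -13/2  [CD · AE = -87/41 ∩ CA · FE = 105/4]
   → C = (7, -13/2)

C = (7, -13/2)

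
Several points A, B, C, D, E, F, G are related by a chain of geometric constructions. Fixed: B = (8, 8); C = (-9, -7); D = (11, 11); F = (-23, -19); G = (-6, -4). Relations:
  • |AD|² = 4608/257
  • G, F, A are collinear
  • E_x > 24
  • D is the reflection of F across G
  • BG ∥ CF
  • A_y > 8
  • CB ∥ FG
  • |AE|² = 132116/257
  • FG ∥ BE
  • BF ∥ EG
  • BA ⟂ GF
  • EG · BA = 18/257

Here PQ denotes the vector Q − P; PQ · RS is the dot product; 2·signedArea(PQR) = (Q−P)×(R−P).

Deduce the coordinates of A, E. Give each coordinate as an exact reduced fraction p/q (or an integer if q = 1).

A = (2011/257, 2107/257)
E = (25, 23)

1. A_x = 2011/257  [G, F, A are collinear ∩ BA ⟂ GF]
2. A_y = 2107/257  [G, F, A are collinear ∩ BA ⟂ GF]
   → A = (2011/257, 2107/257)
3. E_x = 25  [BF ∥ EG ∩ FG ∥ BE]
4. E_y = 23  [BF ∥ EG ∩ FG ∥ BE]
   → E = (25, 23)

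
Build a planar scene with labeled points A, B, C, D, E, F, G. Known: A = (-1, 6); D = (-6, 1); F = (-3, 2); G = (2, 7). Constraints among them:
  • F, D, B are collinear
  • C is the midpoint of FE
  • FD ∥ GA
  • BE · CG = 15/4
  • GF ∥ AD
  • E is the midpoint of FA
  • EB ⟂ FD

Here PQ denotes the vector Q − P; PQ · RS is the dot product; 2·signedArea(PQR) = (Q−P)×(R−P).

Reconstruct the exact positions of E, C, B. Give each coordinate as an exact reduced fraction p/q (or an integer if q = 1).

1. E_x = -2  [E is the midpoint of FA]
2. E_y = 4  [E is the midpoint of FA]
   → E = (-2, 4)
3. C_x = -5/2  [C is the midpoint of FE]
4. C_y = 3  [C is the midpoint of FE]
   → C = (-5/2, 3)
5. B_x = -3/2  [F, D, B are collinear ∩ EB ⟂ FD]
6. B_y = 5/2  [F, D, B are collinear ∩ EB ⟂ FD]
   → B = (-3/2, 5/2)

B = (-3/2, 5/2)
C = (-5/2, 3)
E = (-2, 4)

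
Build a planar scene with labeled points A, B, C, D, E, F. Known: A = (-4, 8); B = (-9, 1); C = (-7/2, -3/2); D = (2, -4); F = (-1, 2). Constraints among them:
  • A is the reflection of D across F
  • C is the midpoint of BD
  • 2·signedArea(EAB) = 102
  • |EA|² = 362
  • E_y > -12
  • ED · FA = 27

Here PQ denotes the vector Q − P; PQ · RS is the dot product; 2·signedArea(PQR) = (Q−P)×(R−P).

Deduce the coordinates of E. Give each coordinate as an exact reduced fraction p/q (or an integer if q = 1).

E = (-3, -11)

1. E_x = -3  [ED · FA = 27 ∩ 2·signedArea(EAB) = 102]
2. E_y = -11  [ED · FA = 27 ∩ 2·signedArea(EAB) = 102]
   → E = (-3, -11)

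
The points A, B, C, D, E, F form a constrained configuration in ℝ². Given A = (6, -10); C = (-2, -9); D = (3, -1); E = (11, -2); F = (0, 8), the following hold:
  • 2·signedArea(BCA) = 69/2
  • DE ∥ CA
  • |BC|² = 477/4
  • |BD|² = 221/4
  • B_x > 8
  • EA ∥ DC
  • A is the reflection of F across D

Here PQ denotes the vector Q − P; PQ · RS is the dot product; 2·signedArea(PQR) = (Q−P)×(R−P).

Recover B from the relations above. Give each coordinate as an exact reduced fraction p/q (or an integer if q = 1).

B = (17/2, -6)

1. B_x = 17/2  [line 1·x + 8·y + 79/2 = 0 ∩ |BD|² = 221/4]
2. B_y = -6  [line 1·x + 8·y + 79/2 = 0 ∩ |BD|² = 221/4]
   → B = (17/2, -6)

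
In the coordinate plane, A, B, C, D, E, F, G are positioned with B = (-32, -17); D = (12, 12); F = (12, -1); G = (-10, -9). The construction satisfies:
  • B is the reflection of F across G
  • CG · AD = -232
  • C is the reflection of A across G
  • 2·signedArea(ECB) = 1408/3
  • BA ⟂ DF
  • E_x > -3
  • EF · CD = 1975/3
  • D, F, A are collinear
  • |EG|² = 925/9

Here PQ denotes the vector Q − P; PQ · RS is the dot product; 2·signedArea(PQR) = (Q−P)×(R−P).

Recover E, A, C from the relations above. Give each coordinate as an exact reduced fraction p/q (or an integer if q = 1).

A = (12, -17)
C = (-32, -1)
E = (-8/3, -2)

1. A_x = 12  [D, F, A are collinear ∩ BA ⟂ DF]
2. A_y = -17  [D, F, A are collinear ∩ BA ⟂ DF]
   → A = (12, -17)
3. C_x = -32  [C is the reflection of A across G]
4. C_y = -1  [C is the reflection of A across G]
   → C = (-32, -1)
5. E_x = -8/3  [2·signedArea(ECB) = 1408/3 ∩ EF · CD = 1975/3]
6. E_y = -2  [2·signedArea(ECB) = 1408/3 ∩ EF · CD = 1975/3]
   → E = (-8/3, -2)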